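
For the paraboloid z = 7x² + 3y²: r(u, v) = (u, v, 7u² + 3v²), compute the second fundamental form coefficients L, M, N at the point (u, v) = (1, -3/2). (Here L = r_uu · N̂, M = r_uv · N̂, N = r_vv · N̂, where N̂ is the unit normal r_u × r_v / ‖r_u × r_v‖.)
L = 7*sqrt(278)/139;  M = 0;  N = 3*sqrt(278)/139

Compute the unit normal N̂(u, v) = (-14*u/sqrt(196*u^2 + 36*v^2 + 1), -6*v/sqrt(196*u^2 + 36*v^2 + 1), 1/sqrt(196*u^2 + 36*v^2 + 1)), and the second partials r_uu, r_uv, r_vv. Take dot products:
  L(u, v) = r_uu · N̂ = 14/sqrt(196*u^2 + 36*v^2 + 1),
  M(u, v) = r_uv · N̂ = 0,
  N(u, v) = r_vv · N̂ = 6/sqrt(196*u^2 + 36*v^2 + 1).
Evaluating at (u, v) = (1, -3/2):
  L = 7*sqrt(278)/139, M = 0, N = 3*sqrt(278)/139.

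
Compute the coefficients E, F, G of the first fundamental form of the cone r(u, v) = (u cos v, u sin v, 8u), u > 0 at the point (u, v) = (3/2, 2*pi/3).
E = 65;  F = 0;  G = 9/4

Partials: r_u = (cos(v), sin(v), 8), r_v = (-u*sin(v), u*cos(v), 0). As functions of (u, v):
  E = r_u · r_u = 65,
  F = r_u · r_v = 0,
  G = r_v · r_v = u^2.
Evaluating at (u, v) = (3/2, 2*pi/3): E = 65, F = 0, G = 9/4.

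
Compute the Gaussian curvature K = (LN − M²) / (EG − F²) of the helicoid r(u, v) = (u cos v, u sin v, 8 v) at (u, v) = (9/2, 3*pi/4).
K = -1024/113569

Coefficients of the first fundamental form: E = 1, F = 0, G = u^2 + 64.
Coefficients of the second fundamental form: L = 0, M = -8/sqrt(u^2 + 64), N = 0.
Assemble K = (LN − M²)/(EG − F²) = -64/(u^2 + 64)^2. At (u, v) = (9/2, 3*pi/4): K = -1024/113569.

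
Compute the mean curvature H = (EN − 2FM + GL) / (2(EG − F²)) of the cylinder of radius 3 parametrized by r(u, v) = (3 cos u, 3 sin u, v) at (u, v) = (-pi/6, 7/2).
H = -1/6

With E = 9, F = 0, G = 1, L = -3, M = 0, N = 0, assemble
  H = (EN − 2FM + GL) / (2(EG − F²)) = -1/6.
At (u, v) = (-pi/6, 7/2): H = -1/6.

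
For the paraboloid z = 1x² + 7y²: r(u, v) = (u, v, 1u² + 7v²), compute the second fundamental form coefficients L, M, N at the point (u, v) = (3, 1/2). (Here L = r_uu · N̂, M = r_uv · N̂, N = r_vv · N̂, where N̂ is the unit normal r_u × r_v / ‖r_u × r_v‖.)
L = sqrt(86)/43;  M = 0;  N = 7*sqrt(86)/43

Compute the unit normal N̂(u, v) = (-2*u/sqrt(4*u^2 + 196*v^2 + 1), -14*v/sqrt(4*u^2 + 196*v^2 + 1), 1/sqrt(4*u^2 + 196*v^2 + 1)), and the second partials r_uu, r_uv, r_vv. Take dot products:
  L(u, v) = r_uu · N̂ = 2/sqrt(4*u^2 + 196*v^2 + 1),
  M(u, v) = r_uv · N̂ = 0,
  N(u, v) = r_vv · N̂ = 14/sqrt(4*u^2 + 196*v^2 + 1).
Evaluating at (u, v) = (3, 1/2):
  L = sqrt(86)/43, M = 0, N = 7*sqrt(86)/43.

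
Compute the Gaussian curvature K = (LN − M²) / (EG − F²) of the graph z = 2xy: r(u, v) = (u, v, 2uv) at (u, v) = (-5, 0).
K = -4/10201

Coefficients of the first fundamental form: E = 4*v^2 + 1, F = 4*u*v, G = 4*u^2 + 1.
Coefficients of the second fundamental form: L = 0, M = 2/sqrt(4*u^2 + 4*v^2 + 1), N = 0.
Assemble K = (LN − M²)/(EG − F²) = -4/(16*u^4 + 32*u^2*v^2 + 8*u^2 + 16*v^4 + 8*v^2 + 1). At (u, v) = (-5, 0): K = -4/10201.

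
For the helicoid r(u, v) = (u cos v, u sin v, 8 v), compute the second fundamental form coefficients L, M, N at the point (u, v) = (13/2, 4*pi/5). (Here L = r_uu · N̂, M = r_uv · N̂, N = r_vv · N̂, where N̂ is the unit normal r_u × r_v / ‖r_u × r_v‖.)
L = 0;  M = -16*sqrt(17)/85;  N = 0

Compute the unit normal N̂(u, v) = (8*sin(v)/sqrt(u^2 + 64), -8*cos(v)/sqrt(u^2 + 64), u/sqrt(u^2 + 64)), and the second partials r_uu, r_uv, r_vv. Take dot products:
  L(u, v) = r_uu · N̂ = 0,
  M(u, v) = r_uv · N̂ = -8/sqrt(u^2 + 64),
  N(u, v) = r_vv · N̂ = 0.
Evaluating at (u, v) = (13/2, 4*pi/5):
  L = 0, M = -16*sqrt(17)/85, N = 0.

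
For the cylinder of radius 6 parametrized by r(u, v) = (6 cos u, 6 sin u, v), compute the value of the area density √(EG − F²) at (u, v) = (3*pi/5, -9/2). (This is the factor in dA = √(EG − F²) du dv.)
√(EG − F²)|_{(3*pi/5, -9/2)} = 6

E = 36, F = 0, G = 1, so EG − F² = 36. Taking the positive square root: √(EG − F²) = 6. At (u, v) = (3*pi/5, -9/2): 6.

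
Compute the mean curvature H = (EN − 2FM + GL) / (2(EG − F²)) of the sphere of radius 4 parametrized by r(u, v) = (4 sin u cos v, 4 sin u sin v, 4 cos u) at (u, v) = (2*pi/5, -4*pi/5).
H = -1/4

With E = 16, F = 0, G = 16*sin(u)^2, L = -4*sin(u)/Abs(sin(u)), M = 0, N = -4*sin(u)^3/Abs(sin(u)), assemble
  H = (EN − 2FM + GL) / (2(EG − F²)) = -sin(u)/(4*Abs(sin(u))).
At (u, v) = (2*pi/5, -4*pi/5): H = -1/4.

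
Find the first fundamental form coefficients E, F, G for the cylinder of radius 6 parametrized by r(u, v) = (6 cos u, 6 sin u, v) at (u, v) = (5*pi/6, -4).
E = 36;  F = 0;  G = 1

Partials: r_u = (-6*sin(u), 6*cos(u), 0), r_v = (0, 0, 1). As functions of (u, v):
  E = r_u · r_u = 36,
  F = r_u · r_v = 0,
  G = r_v · r_v = 1.
Evaluating at (u, v) = (5*pi/6, -4): E = 36, F = 0, G = 1.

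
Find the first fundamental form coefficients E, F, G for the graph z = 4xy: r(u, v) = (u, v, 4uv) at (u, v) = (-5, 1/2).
E = 5;  F = -40;  G = 401

Partials: r_u = (1, 0, 4*v), r_v = (0, 1, 4*u). As functions of (u, v):
  E = r_u · r_u = 16*v^2 + 1,
  F = r_u · r_v = 16*u*v,
  G = r_v · r_v = 16*u^2 + 1.
Evaluating at (u, v) = (-5, 1/2): E = 5, F = -40, G = 401.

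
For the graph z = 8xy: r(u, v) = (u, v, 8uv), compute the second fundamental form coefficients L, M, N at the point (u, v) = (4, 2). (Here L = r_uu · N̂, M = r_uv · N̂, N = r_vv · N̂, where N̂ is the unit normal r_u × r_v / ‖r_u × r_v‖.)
L = 0;  M = 8*sqrt(1281)/1281;  N = 0

Compute the unit normal N̂(u, v) = (-8*v/sqrt(64*u^2 + 64*v^2 + 1), -8*u/sqrt(64*u^2 + 64*v^2 + 1), 1/sqrt(64*u^2 + 64*v^2 + 1)), and the second partials r_uu, r_uv, r_vv. Take dot products:
  L(u, v) = r_uu · N̂ = 0,
  M(u, v) = r_uv · N̂ = 8/sqrt(64*u^2 + 64*v^2 + 1),
  N(u, v) = r_vv · N̂ = 0.
Evaluating at (u, v) = (4, 2):
  L = 0, M = 8*sqrt(1281)/1281, N = 0.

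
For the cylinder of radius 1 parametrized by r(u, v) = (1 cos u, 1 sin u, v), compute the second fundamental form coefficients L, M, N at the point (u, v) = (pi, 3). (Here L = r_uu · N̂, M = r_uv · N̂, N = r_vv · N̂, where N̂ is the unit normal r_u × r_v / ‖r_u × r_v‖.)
L = -1;  M = 0;  N = 0

Compute the unit normal N̂(u, v) = (cos(u), sin(u), 0), and the second partials r_uu, r_uv, r_vv. Take dot products:
  L(u, v) = r_uu · N̂ = -1,
  M(u, v) = r_uv · N̂ = 0,
  N(u, v) = r_vv · N̂ = 0.
Evaluating at (u, v) = (pi, 3):
  L = -1, M = 0, N = 0.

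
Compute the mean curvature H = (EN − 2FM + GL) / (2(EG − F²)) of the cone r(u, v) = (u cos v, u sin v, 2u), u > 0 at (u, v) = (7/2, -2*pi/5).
H = 2*sqrt(5)/35

With E = 5, F = 0, G = u^2, L = 0, M = 0, N = 2*sqrt(5)*u^2/(5*Abs(u)), assemble
  H = (EN − 2FM + GL) / (2(EG − F²)) = sqrt(5)/(5*Abs(u)).
At (u, v) = (7/2, -2*pi/5): H = 2*sqrt(5)/35.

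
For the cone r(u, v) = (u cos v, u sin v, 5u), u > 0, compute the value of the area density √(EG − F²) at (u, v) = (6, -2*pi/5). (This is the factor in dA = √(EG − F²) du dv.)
√(EG − F²)|_{(6, -2*pi/5)} = 6*sqrt(26)

E = 26, F = 0, G = u^2, so EG − F² = 26*u^2. Taking the positive square root: √(EG − F²) = sqrt(26)*Abs(u). At (u, v) = (6, -2*pi/5): 6*sqrt(26).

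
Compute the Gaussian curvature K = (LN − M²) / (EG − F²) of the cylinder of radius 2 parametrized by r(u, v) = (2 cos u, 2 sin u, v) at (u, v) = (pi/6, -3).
K = 0

Coefficients of the first fundamental form: E = 4, F = 0, G = 1.
Coefficients of the second fundamental form: L = -2, M = 0, N = 0.
Assemble K = (LN − M²)/(EG − F²) = 0. At (u, v) = (pi/6, -3): K = 0.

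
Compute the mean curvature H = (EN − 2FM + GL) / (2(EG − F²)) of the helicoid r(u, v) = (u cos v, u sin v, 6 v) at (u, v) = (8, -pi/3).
H = 0

With E = 1, F = 0, G = u^2 + 36, L = 0, M = -6/sqrt(u^2 + 36), N = 0, assemble
  H = (EN − 2FM + GL) / (2(EG − F²)) = 0.
At (u, v) = (8, -pi/3): H = 0.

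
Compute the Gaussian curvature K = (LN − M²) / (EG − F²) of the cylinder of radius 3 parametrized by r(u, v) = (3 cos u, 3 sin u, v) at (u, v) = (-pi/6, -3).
K = 0

Coefficients of the first fundamental form: E = 9, F = 0, G = 1.
Coefficients of the second fundamental form: L = -3, M = 0, N = 0.
Assemble K = (LN − M²)/(EG − F²) = 0. At (u, v) = (-pi/6, -3): K = 0.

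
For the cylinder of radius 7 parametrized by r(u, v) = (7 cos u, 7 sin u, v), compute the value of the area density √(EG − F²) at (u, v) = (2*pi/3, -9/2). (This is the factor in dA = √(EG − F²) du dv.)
√(EG − F²)|_{(2*pi/3, -9/2)} = 7

E = 49, F = 0, G = 1, so EG − F² = 49. Taking the positive square root: √(EG − F²) = 7. At (u, v) = (2*pi/3, -9/2): 7.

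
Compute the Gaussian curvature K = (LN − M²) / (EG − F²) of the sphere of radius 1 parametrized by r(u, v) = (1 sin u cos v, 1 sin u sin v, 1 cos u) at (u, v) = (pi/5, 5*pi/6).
K = 1

Coefficients of the first fundamental form: E = 1, F = 0, G = sin(u)^2.
Coefficients of the second fundamental form: L = -sin(u)/Abs(sin(u)), M = 0, N = -sin(u)^3/Abs(sin(u)).
Assemble K = (LN − M²)/(EG − F²) = 1. At (u, v) = (pi/5, 5*pi/6): K = 1.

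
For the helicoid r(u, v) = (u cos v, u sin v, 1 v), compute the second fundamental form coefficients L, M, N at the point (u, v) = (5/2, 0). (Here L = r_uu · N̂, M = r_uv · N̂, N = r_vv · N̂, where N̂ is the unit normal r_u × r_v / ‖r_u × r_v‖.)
L = 0;  M = -2*sqrt(29)/29;  N = 0

Compute the unit normal N̂(u, v) = (sin(v)/sqrt(u^2 + 1), -cos(v)/sqrt(u^2 + 1), u/sqrt(u^2 + 1)), and the second partials r_uu, r_uv, r_vv. Take dot products:
  L(u, v) = r_uu · N̂ = 0,
  M(u, v) = r_uv · N̂ = -1/sqrt(u^2 + 1),
  N(u, v) = r_vv · N̂ = 0.
Evaluating at (u, v) = (5/2, 0):
  L = 0, M = -2*sqrt(29)/29, N = 0.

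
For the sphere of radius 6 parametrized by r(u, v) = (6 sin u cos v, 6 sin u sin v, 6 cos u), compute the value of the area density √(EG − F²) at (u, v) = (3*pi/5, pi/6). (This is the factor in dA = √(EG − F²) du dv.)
√(EG − F²)|_{(3*pi/5, pi/6)} = 9*sqrt(2*sqrt(5) + 10)

E = 36, F = 0, G = 36*sin(u)^2, so EG − F² = 1296*sin(u)^2. Taking the positive square root: √(EG − F²) = 36*Abs(sin(u)). At (u, v) = (3*pi/5, pi/6): 9*sqrt(2*sqrt(5) + 10).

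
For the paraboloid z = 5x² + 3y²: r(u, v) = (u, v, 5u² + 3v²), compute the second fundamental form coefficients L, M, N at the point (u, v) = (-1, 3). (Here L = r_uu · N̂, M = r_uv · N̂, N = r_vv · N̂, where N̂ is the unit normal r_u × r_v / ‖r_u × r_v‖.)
L = 2*sqrt(17)/17;  M = 0;  N = 6*sqrt(17)/85

Compute the unit normal N̂(u, v) = (-10*u/sqrt(100*u^2 + 36*v^2 + 1), -6*v/sqrt(100*u^2 + 36*v^2 + 1), 1/sqrt(100*u^2 + 36*v^2 + 1)), and the second partials r_uu, r_uv, r_vv. Take dot products:
  L(u, v) = r_uu · N̂ = 10/sqrt(100*u^2 + 36*v^2 + 1),
  M(u, v) = r_uv · N̂ = 0,
  N(u, v) = r_vv · N̂ = 6/sqrt(100*u^2 + 36*v^2 + 1).
Evaluating at (u, v) = (-1, 3):
  L = 2*sqrt(17)/17, M = 0, N = 6*sqrt(17)/85.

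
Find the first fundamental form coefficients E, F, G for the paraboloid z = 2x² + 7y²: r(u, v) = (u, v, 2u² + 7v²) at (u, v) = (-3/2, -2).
E = 37;  F = 168;  G = 785

Partials: r_u = (1, 0, 4*u), r_v = (0, 1, 14*v). As functions of (u, v):
  E = r_u · r_u = 16*u^2 + 1,
  F = r_u · r_v = 56*u*v,
  G = r_v · r_v = 196*v^2 + 1.
Evaluating at (u, v) = (-3/2, -2): E = 37, F = 168, G = 785.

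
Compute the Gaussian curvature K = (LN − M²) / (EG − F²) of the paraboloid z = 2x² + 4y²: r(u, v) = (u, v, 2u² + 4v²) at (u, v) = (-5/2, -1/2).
K = 32/13689

Coefficients of the first fundamental form: E = 16*u^2 + 1, F = 32*u*v, G = 64*v^2 + 1.
Coefficients of the second fundamental form: L = 4/sqrt(16*u^2 + 64*v^2 + 1), M = 0, N = 8/sqrt(16*u^2 + 64*v^2 + 1).
Assemble K = (LN − M²)/(EG − F²) = 32/(256*u^4 + 2048*u^2*v^2 + 32*u^2 + 4096*v^4 + 128*v^2 + 1). At (u, v) = (-5/2, -1/2): K = 32/13689.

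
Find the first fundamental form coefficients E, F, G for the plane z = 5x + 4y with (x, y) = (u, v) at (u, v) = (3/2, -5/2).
E = 26;  F = 20;  G = 17

Partials: r_u = (1, 0, 5), r_v = (0, 1, 4). As functions of (u, v):
  E = r_u · r_u = 26,
  F = r_u · r_v = 20,
  G = r_v · r_v = 17.
Evaluating at (u, v) = (3/2, -5/2): E = 26, F = 20, G = 17.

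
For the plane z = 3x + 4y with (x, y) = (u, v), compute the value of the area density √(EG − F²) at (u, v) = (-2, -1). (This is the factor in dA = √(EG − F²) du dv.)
√(EG − F²)|_{(-2, -1)} = sqrt(26)

E = 10, F = 12, G = 17, so EG − F² = 26. Taking the positive square root: √(EG − F²) = sqrt(26). At (u, v) = (-2, -1): sqrt(26).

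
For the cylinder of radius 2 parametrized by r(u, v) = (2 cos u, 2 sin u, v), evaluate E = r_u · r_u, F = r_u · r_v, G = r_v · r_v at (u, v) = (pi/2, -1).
E = 4;  F = 0;  G = 1

Partials: r_u = (-2*sin(u), 2*cos(u), 0), r_v = (0, 0, 1). As functions of (u, v):
  E = r_u · r_u = 4,
  F = r_u · r_v = 0,
  G = r_v · r_v = 1.
Evaluating at (u, v) = (pi/2, -1): E = 4, F = 0, G = 1.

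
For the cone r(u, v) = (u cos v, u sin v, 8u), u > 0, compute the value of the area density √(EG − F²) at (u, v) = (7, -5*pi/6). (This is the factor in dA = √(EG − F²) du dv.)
√(EG − F²)|_{(7, -5*pi/6)} = 7*sqrt(65)

E = 65, F = 0, G = u^2, so EG − F² = 65*u^2. Taking the positive square root: √(EG − F²) = sqrt(65)*Abs(u). At (u, v) = (7, -5*pi/6): 7*sqrt(65).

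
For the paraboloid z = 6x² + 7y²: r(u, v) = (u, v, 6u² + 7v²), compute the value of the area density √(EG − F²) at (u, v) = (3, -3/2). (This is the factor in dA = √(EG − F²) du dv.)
√(EG − F²)|_{(3, -3/2)} = sqrt(1738)

E = 144*u^2 + 1, F = 168*u*v, G = 196*v^2 + 1, so EG − F² = 144*u^2 + 196*v^2 + 1. Taking the positive square root: √(EG − F²) = sqrt(144*u^2 + 196*v^2 + 1). At (u, v) = (3, -3/2): sqrt(1738).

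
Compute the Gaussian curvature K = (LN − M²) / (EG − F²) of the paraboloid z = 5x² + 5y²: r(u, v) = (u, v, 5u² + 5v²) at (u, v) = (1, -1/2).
K = 25/3969

Coefficients of the first fundamental form: E = 100*u^2 + 1, F = 100*u*v, G = 100*v^2 + 1.
Coefficients of the second fundamental form: L = 10/sqrt(100*u^2 + 100*v^2 + 1), M = 0, N = 10/sqrt(100*u^2 + 100*v^2 + 1).
Assemble K = (LN − M²)/(EG − F²) = 100/(10000*u^4 + 20000*u^2*v^2 + 200*u^2 + 10000*v^4 + 200*v^2 + 1). At (u, v) = (1, -1/2): K = 25/3969.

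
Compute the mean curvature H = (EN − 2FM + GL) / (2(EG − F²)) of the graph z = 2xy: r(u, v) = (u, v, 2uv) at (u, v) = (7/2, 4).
H = -28*sqrt(114)/3249

With E = 4*v^2 + 1, F = 4*u*v, G = 4*u^2 + 1, L = 0, M = 2/sqrt(4*u^2 + 4*v^2 + 1), N = 0, assemble
  H = (EN − 2FM + GL) / (2(EG − F²)) = -8*u*v/(4*u^2 + 4*v^2 + 1)^(3/2).
At (u, v) = (7/2, 4): H = -28*sqrt(114)/3249.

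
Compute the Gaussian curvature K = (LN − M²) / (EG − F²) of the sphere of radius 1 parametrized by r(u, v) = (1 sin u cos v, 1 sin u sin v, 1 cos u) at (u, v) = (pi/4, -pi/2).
K = 1

Coefficients of the first fundamental form: E = 1, F = 0, G = sin(u)^2.
Coefficients of the second fundamental form: L = -sin(u)/Abs(sin(u)), M = 0, N = -sin(u)^3/Abs(sin(u)).
Assemble K = (LN − M²)/(EG − F²) = 1. At (u, v) = (pi/4, -pi/2): K = 1.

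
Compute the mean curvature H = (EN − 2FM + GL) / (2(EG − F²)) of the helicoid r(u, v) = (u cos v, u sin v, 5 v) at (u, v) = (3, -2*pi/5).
H = 0

With E = 1, F = 0, G = u^2 + 25, L = 0, M = -5/sqrt(u^2 + 25), N = 0, assemble
  H = (EN − 2FM + GL) / (2(EG − F²)) = 0.
At (u, v) = (3, -2*pi/5): H = 0.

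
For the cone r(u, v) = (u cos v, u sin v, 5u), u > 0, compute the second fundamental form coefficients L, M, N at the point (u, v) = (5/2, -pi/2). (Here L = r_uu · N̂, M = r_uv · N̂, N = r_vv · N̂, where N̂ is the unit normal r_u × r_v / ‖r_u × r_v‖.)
L = 0;  M = 0;  N = 25*sqrt(26)/52

Compute the unit normal N̂(u, v) = (-5*sqrt(26)*u*cos(v)/(26*Abs(u)), -5*sqrt(26)*u*sin(v)/(26*Abs(u)), sqrt(26)*u/(26*Abs(u))), and the second partials r_uu, r_uv, r_vv. Take dot products:
  L(u, v) = r_uu · N̂ = 0,
  M(u, v) = r_uv · N̂ = 0,
  N(u, v) = r_vv · N̂ = 5*sqrt(26)*u^2/(26*Abs(u)).
Evaluating at (u, v) = (5/2, -pi/2):
  L = 0, M = 0, N = 25*sqrt(26)/52.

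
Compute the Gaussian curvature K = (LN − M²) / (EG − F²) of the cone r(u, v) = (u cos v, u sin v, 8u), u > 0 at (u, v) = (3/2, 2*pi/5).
K = 0

Coefficients of the first fundamental form: E = 65, F = 0, G = u^2.
Coefficients of the second fundamental form: L = 0, M = 0, N = 8*sqrt(65)*u^2/(65*Abs(u)).
Assemble K = (LN − M²)/(EG − F²) = 0. At (u, v) = (3/2, 2*pi/5): K = 0.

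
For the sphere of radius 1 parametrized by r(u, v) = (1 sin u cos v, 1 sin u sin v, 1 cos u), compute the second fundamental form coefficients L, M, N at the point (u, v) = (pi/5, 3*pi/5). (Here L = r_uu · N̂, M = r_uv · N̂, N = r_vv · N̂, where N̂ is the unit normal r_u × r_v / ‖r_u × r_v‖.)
L = -1;  M = 0;  N = -5/8 + sqrt(5)/8

Compute the unit normal N̂(u, v) = (sin(u)^2*cos(v)/Abs(sin(u)), sin(u)^2*sin(v)/Abs(sin(u)), sin(2*u)/(2*Abs(sin(u)))), and the second partials r_uu, r_uv, r_vv. Take dot products:
  L(u, v) = r_uu · N̂ = -sin(u)/Abs(sin(u)),
  M(u, v) = r_uv · N̂ = 0,
  N(u, v) = r_vv · N̂ = -sin(u)^3/Abs(sin(u)).
Evaluating at (u, v) = (pi/5, 3*pi/5):
  L = -1, M = 0, N = -5/8 + sqrt(5)/8.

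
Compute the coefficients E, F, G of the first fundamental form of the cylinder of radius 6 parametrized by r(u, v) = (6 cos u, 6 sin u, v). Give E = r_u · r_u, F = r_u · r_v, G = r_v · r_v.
E = 36;  F = 0;  G = 1

Compute partials: r_u = (-6*sin(u), 6*cos(u), 0), r_v = (0, 0, 1). Then
  E = r_u · r_u = 36,
  F = r_u · r_v = 0,
  G = r_v · r_v = 1.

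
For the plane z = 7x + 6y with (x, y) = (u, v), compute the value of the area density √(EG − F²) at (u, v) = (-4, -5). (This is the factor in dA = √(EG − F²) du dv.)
√(EG − F²)|_{(-4, -5)} = sqrt(86)

E = 50, F = 42, G = 37, so EG − F² = 86. Taking the positive square root: √(EG − F²) = sqrt(86). At (u, v) = (-4, -5): sqrt(86).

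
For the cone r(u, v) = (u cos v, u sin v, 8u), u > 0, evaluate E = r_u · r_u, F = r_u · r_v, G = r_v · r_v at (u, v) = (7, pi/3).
E = 65;  F = 0;  G = 49

Partials: r_u = (cos(v), sin(v), 8), r_v = (-u*sin(v), u*cos(v), 0). As functions of (u, v):
  E = r_u · r_u = 65,
  F = r_u · r_v = 0,
  G = r_v · r_v = u^2.
Evaluating at (u, v) = (7, pi/3): E = 65, F = 0, G = 49.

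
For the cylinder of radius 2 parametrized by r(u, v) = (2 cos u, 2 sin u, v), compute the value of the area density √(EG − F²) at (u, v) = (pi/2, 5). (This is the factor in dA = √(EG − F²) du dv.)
√(EG − F²)|_{(pi/2, 5)} = 2

E = 4, F = 0, G = 1, so EG − F² = 4. Taking the positive square root: √(EG − F²) = 2. At (u, v) = (pi/2, 5): 2.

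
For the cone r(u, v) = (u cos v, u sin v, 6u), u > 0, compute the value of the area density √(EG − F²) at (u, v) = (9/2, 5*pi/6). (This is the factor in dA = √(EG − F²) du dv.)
√(EG − F²)|_{(9/2, 5*pi/6)} = 9*sqrt(37)/2

E = 37, F = 0, G = u^2, so EG − F² = 37*u^2. Taking the positive square root: √(EG − F²) = sqrt(37)*Abs(u). At (u, v) = (9/2, 5*pi/6): 9*sqrt(37)/2.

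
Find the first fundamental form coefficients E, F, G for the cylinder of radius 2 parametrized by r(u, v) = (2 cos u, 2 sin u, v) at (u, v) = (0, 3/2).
E = 4;  F = 0;  G = 1

Partials: r_u = (-2*sin(u), 2*cos(u), 0), r_v = (0, 0, 1). As functions of (u, v):
  E = r_u · r_u = 4,
  F = r_u · r_v = 0,
  G = r_v · r_v = 1.
Evaluating at (u, v) = (0, 3/2): E = 4, F = 0, G = 1.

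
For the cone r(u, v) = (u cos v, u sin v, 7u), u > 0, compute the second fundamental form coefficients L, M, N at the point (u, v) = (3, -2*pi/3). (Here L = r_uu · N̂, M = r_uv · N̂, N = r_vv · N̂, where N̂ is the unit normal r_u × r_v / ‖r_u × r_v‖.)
L = 0;  M = 0;  N = 21*sqrt(2)/10

Compute the unit normal N̂(u, v) = (-7*sqrt(2)*u*cos(v)/(10*Abs(u)), -7*sqrt(2)*u*sin(v)/(10*Abs(u)), sqrt(2)*u/(10*Abs(u))), and the second partials r_uu, r_uv, r_vv. Take dot products:
  L(u, v) = r_uu · N̂ = 0,
  M(u, v) = r_uv · N̂ = 0,
  N(u, v) = r_vv · N̂ = 7*sqrt(2)*u^2/(10*Abs(u)).
Evaluating at (u, v) = (3, -2*pi/3):
  L = 0, M = 0, N = 21*sqrt(2)/10.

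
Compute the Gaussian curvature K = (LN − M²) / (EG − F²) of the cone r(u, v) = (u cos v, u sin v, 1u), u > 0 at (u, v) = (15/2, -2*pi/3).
K = 0

Coefficients of the first fundamental form: E = 2, F = 0, G = u^2.
Coefficients of the second fundamental form: L = 0, M = 0, N = sqrt(2)*u^2/(2*Abs(u)).
Assemble K = (LN − M²)/(EG − F²) = 0. At (u, v) = (15/2, -2*pi/3): K = 0.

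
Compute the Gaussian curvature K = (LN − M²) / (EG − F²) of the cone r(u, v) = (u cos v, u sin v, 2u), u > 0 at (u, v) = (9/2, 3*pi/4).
K = 0

Coefficients of the first fundamental form: E = 5, F = 0, G = u^2.
Coefficients of the second fundamental form: L = 0, M = 0, N = 2*sqrt(5)*u^2/(5*Abs(u)).
Assemble K = (LN − M²)/(EG − F²) = 0. At (u, v) = (9/2, 3*pi/4): K = 0.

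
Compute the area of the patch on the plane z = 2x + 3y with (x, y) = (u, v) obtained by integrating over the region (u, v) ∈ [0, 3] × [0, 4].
Area = 12*sqrt(14)

Area = ∫∫ √(EG − F²) du dv with √(EG − F²) = sqrt(14). Integrating over [0, 3] × [0, 4] gives 12*sqrt(14).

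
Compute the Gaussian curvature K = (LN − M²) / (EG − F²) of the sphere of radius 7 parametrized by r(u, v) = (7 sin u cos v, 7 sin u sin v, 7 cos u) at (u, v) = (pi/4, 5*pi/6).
K = 1/49

Coefficients of the first fundamental form: E = 49, F = 0, G = 49*sin(u)^2.
Coefficients of the second fundamental form: L = -7*sin(u)/Abs(sin(u)), M = 0, N = -7*sin(u)^3/Abs(sin(u)).
Assemble K = (LN − M²)/(EG − F²) = 1/49. At (u, v) = (pi/4, 5*pi/6): K = 1/49.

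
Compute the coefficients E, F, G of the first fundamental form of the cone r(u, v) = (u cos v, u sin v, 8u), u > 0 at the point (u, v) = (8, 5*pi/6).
E = 65;  F = 0;  G = 64

Partials: r_u = (cos(v), sin(v), 8), r_v = (-u*sin(v), u*cos(v), 0). As functions of (u, v):
  E = r_u · r_u = 65,
  F = r_u · r_v = 0,
  G = r_v · r_v = u^2.
Evaluating at (u, v) = (8, 5*pi/6): E = 65, F = 0, G = 64.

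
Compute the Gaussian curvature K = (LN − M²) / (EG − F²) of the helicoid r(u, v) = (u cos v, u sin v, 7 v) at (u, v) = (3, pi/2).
K = -49/3364

Coefficients of the first fundamental form: E = 1, F = 0, G = u^2 + 49.
Coefficients of the second fundamental form: L = 0, M = -7/sqrt(u^2 + 49), N = 0.
Assemble K = (LN − M²)/(EG − F²) = -49/(u^2 + 49)^2. At (u, v) = (3, pi/2): K = -49/3364.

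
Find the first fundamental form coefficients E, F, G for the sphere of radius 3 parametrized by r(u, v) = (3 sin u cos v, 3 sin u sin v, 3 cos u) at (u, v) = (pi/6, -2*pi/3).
E = 9;  F = 0;  G = 9/4

Partials: r_u = (3*cos(u)*cos(v), 3*sin(v)*cos(u), -3*sin(u)), r_v = (-3*sin(u)*sin(v), 3*sin(u)*cos(v), 0). As functions of (u, v):
  E = r_u · r_u = 9,
  F = r_u · r_v = 0,
  G = r_v · r_v = 9*sin(u)^2.
Evaluating at (u, v) = (pi/6, -2*pi/3): E = 9, F = 0, G = 9/4.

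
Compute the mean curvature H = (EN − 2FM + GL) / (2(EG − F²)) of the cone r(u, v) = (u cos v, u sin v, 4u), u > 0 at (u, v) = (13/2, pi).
H = 4*sqrt(17)/221

With E = 17, F = 0, G = u^2, L = 0, M = 0, N = 4*sqrt(17)*u^2/(17*Abs(u)), assemble
  H = (EN − 2FM + GL) / (2(EG − F²)) = 2*sqrt(17)/(17*Abs(u)).
At (u, v) = (13/2, pi): H = 4*sqrt(17)/221.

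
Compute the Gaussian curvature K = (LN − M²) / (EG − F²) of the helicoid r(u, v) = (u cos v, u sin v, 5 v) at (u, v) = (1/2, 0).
K = -400/10201

Coefficients of the first fundamental form: E = 1, F = 0, G = u^2 + 25.
Coefficients of the second fundamental form: L = 0, M = -5/sqrt(u^2 + 25), N = 0.
Assemble K = (LN − M²)/(EG − F²) = -25/(u^2 + 25)^2. At (u, v) = (1/2, 0): K = -400/10201.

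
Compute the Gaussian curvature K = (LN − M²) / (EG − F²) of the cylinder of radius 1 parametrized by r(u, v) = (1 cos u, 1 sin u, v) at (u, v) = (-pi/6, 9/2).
K = 0

Coefficients of the first fundamental form: E = 1, F = 0, G = 1.
Coefficients of the second fundamental form: L = -1, M = 0, N = 0.
Assemble K = (LN − M²)/(EG − F²) = 0. At (u, v) = (-pi/6, 9/2): K = 0.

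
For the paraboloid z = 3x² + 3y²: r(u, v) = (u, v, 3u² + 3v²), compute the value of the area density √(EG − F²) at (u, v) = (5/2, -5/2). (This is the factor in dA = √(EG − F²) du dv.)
√(EG − F²)|_{(5/2, -5/2)} = sqrt(451)

E = 36*u^2 + 1, F = 36*u*v, G = 36*v^2 + 1, so EG − F² = 36*u^2 + 36*v^2 + 1. Taking the positive square root: √(EG − F²) = sqrt(36*u^2 + 36*v^2 + 1). At (u, v) = (5/2, -5/2): sqrt(451).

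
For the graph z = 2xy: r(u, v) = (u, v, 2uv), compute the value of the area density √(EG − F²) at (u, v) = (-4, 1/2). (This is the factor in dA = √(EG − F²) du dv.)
√(EG − F²)|_{(-4, 1/2)} = sqrt(66)

E = 4*v^2 + 1, F = 4*u*v, G = 4*u^2 + 1, so EG − F² = 4*u^2 + 4*v^2 + 1. Taking the positive square root: √(EG − F²) = sqrt(4*u^2 + 4*v^2 + 1). At (u, v) = (-4, 1/2): sqrt(66).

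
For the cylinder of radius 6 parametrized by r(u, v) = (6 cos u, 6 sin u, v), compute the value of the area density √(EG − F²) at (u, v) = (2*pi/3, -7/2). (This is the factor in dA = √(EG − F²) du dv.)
√(EG − F²)|_{(2*pi/3, -7/2)} = 6

E = 36, F = 0, G = 1, so EG − F² = 36. Taking the positive square root: √(EG − F²) = 6. At (u, v) = (2*pi/3, -7/2): 6.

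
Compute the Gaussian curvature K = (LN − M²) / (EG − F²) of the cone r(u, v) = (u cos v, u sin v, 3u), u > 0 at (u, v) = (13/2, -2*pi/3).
K = 0

Coefficients of the first fundamental form: E = 10, F = 0, G = u^2.
Coefficients of the second fundamental form: L = 0, M = 0, N = 3*sqrt(10)*u^2/(10*Abs(u)).
Assemble K = (LN − M²)/(EG − F²) = 0. At (u, v) = (13/2, -2*pi/3): K = 0.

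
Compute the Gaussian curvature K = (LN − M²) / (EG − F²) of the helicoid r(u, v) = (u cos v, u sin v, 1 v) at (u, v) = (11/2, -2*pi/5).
K = -16/15625

Coefficients of the first fundamental form: E = 1, F = 0, G = u^2 + 1.
Coefficients of the second fundamental form: L = 0, M = -1/sqrt(u^2 + 1), N = 0.
Assemble K = (LN − M²)/(EG − F²) = -1/(u^2 + 1)^2. At (u, v) = (11/2, -2*pi/5): K = -16/15625.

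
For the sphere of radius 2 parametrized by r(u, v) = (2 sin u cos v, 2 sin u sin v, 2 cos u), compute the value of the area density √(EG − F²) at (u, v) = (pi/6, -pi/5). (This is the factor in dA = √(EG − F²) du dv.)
√(EG − F²)|_{(pi/6, -pi/5)} = 2

E = 4, F = 0, G = 4*sin(u)^2, so EG − F² = 16*sin(u)^2. Taking the positive square root: √(EG − F²) = 4*Abs(sin(u)). At (u, v) = (pi/6, -pi/5): 2.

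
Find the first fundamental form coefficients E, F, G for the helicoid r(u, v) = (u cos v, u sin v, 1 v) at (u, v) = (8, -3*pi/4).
E = 1;  F = 0;  G = 65

Partials: r_u = (cos(v), sin(v), 0), r_v = (-u*sin(v), u*cos(v), 1). As functions of (u, v):
  E = r_u · r_u = 1,
  F = r_u · r_v = 0,
  G = r_v · r_v = u^2 + 1.
Evaluating at (u, v) = (8, -3*pi/4): E = 1, F = 0, G = 65.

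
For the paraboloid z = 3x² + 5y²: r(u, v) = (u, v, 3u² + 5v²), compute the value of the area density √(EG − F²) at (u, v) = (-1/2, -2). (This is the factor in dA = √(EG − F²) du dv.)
√(EG − F²)|_{(-1/2, -2)} = sqrt(410)

E = 36*u^2 + 1, F = 60*u*v, G = 100*v^2 + 1, so EG − F² = 36*u^2 + 100*v^2 + 1. Taking the positive square root: √(EG − F²) = sqrt(36*u^2 + 100*v^2 + 1). At (u, v) = (-1/2, -2): sqrt(410).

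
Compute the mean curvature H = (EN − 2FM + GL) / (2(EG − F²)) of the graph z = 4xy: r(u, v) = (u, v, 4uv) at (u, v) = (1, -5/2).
H = 160*sqrt(13)/4563

With E = 16*v^2 + 1, F = 16*u*v, G = 16*u^2 + 1, L = 0, M = 4/sqrt(16*u^2 + 16*v^2 + 1), N = 0, assemble
  H = (EN − 2FM + GL) / (2(EG − F²)) = -64*u*v/(16*u^2 + 16*v^2 + 1)^(3/2).
At (u, v) = (1, -5/2): H = 160*sqrt(13)/4563.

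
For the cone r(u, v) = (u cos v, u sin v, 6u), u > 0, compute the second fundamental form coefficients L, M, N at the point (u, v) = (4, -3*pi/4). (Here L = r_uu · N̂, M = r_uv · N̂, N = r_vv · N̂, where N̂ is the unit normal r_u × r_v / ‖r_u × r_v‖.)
L = 0;  M = 0;  N = 24*sqrt(37)/37

Compute the unit normal N̂(u, v) = (-6*sqrt(37)*u*cos(v)/(37*Abs(u)), -6*sqrt(37)*u*sin(v)/(37*Abs(u)), sqrt(37)*u/(37*Abs(u))), and the second partials r_uu, r_uv, r_vv. Take dot products:
  L(u, v) = r_uu · N̂ = 0,
  M(u, v) = r_uv · N̂ = 0,
  N(u, v) = r_vv · N̂ = 6*sqrt(37)*u^2/(37*Abs(u)).
Evaluating at (u, v) = (4, -3*pi/4):
  L = 0, M = 0, N = 24*sqrt(37)/37.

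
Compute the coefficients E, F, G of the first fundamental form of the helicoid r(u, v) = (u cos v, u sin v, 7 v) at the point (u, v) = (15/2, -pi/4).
E = 1;  F = 0;  G = 421/4

Partials: r_u = (cos(v), sin(v), 0), r_v = (-u*sin(v), u*cos(v), 7). As functions of (u, v):
  E = r_u · r_u = 1,
  F = r_u · r_v = 0,
  G = r_v · r_v = u^2 + 49.
Evaluating at (u, v) = (15/2, -pi/4): E = 1, F = 0, G = 421/4.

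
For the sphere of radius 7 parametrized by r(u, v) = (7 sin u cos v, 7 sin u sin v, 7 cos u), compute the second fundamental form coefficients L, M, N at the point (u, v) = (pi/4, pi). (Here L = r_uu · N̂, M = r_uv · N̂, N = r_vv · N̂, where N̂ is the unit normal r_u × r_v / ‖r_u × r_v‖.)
L = -7;  M = 0;  N = -7/2

Compute the unit normal N̂(u, v) = (sin(u)^2*cos(v)/Abs(sin(u)), sin(u)^2*sin(v)/Abs(sin(u)), sin(2*u)/(2*Abs(sin(u)))), and the second partials r_uu, r_uv, r_vv. Take dot products:
  L(u, v) = r_uu · N̂ = -7*sin(u)/Abs(sin(u)),
  M(u, v) = r_uv · N̂ = 0,
  N(u, v) = r_vv · N̂ = -7*sin(u)^3/Abs(sin(u)).
Evaluating at (u, v) = (pi/4, pi):
  L = -7, M = 0, N = -7/2.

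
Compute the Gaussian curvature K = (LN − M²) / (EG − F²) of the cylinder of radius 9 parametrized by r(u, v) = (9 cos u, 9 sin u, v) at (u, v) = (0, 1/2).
K = 0

Coefficients of the first fundamental form: E = 81, F = 0, G = 1.
Coefficients of the second fundamental form: L = -9, M = 0, N = 0.
Assemble K = (LN − M²)/(EG − F²) = 0. At (u, v) = (0, 1/2): K = 0.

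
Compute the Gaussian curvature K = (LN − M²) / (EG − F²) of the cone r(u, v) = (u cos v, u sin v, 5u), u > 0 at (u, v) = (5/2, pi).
K = 0

Coefficients of the first fundamental form: E = 26, F = 0, G = u^2.
Coefficients of the second fundamental form: L = 0, M = 0, N = 5*sqrt(26)*u^2/(26*Abs(u)).
Assemble K = (LN − M²)/(EG − F²) = 0. At (u, v) = (5/2, pi): K = 0.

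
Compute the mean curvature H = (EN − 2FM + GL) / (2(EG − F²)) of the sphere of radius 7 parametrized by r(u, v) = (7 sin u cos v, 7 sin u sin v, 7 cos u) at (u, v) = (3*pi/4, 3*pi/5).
H = -1/7

With E = 49, F = 0, G = 49*sin(u)^2, L = -7*sin(u)/Abs(sin(u)), M = 0, N = -7*sin(u)^3/Abs(sin(u)), assemble
  H = (EN − 2FM + GL) / (2(EG − F²)) = -sin(u)/(7*Abs(sin(u))).
At (u, v) = (3*pi/4, 3*pi/5): H = -1/7.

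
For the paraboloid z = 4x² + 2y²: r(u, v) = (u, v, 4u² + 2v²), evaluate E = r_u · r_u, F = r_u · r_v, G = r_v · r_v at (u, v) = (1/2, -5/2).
E = 17;  F = -40;  G = 101

Partials: r_u = (1, 0, 8*u), r_v = (0, 1, 4*v). As functions of (u, v):
  E = r_u · r_u = 64*u^2 + 1,
  F = r_u · r_v = 32*u*v,
  G = r_v · r_v = 16*v^2 + 1.
Evaluating at (u, v) = (1/2, -5/2): E = 17, F = -40, G = 101.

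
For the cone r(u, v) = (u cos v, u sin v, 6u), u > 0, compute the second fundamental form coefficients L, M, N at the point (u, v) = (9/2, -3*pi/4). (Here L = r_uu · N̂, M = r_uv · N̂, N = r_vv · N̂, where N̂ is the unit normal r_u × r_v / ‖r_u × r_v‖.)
L = 0;  M = 0;  N = 27*sqrt(37)/37

Compute the unit normal N̂(u, v) = (-6*sqrt(37)*u*cos(v)/(37*Abs(u)), -6*sqrt(37)*u*sin(v)/(37*Abs(u)), sqrt(37)*u/(37*Abs(u))), and the second partials r_uu, r_uv, r_vv. Take dot products:
  L(u, v) = r_uu · N̂ = 0,
  M(u, v) = r_uv · N̂ = 0,
  N(u, v) = r_vv · N̂ = 6*sqrt(37)*u^2/(37*Abs(u)).
Evaluating at (u, v) = (9/2, -3*pi/4):
  L = 0, M = 0, N = 27*sqrt(37)/37.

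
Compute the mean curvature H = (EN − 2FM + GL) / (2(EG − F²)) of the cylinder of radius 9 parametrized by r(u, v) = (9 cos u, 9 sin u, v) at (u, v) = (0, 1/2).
H = -1/18

With E = 81, F = 0, G = 1, L = -9, M = 0, N = 0, assemble
  H = (EN − 2FM + GL) / (2(EG − F²)) = -1/18.
At (u, v) = (0, 1/2): H = -1/18.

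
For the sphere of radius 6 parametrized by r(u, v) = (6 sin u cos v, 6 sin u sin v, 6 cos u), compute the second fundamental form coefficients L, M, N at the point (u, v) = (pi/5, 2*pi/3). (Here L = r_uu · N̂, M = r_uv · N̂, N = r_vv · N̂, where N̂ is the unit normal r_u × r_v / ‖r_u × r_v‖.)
L = -6;  M = 0;  N = -15/4 + 3*sqrt(5)/4

Compute the unit normal N̂(u, v) = (sin(u)^2*cos(v)/Abs(sin(u)), sin(u)^2*sin(v)/Abs(sin(u)), sin(2*u)/(2*Abs(sin(u)))), and the second partials r_uu, r_uv, r_vv. Take dot products:
  L(u, v) = r_uu · N̂ = -6*sin(u)/Abs(sin(u)),
  M(u, v) = r_uv · N̂ = 0,
  N(u, v) = r_vv · N̂ = -6*sin(u)^3/Abs(sin(u)).
Evaluating at (u, v) = (pi/5, 2*pi/3):
  L = -6, M = 0, N = -15/4 + 3*sqrt(5)/4.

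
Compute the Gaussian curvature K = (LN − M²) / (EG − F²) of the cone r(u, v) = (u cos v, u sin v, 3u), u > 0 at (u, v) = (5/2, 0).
K = 0

Coefficients of the first fundamental form: E = 10, F = 0, G = u^2.
Coefficients of the second fundamental form: L = 0, M = 0, N = 3*sqrt(10)*u^2/(10*Abs(u)).
Assemble K = (LN − M²)/(EG − F²) = 0. At (u, v) = (5/2, 0): K = 0.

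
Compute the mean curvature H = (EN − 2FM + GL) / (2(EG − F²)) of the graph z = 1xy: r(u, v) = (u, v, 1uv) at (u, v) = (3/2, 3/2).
H = -9*sqrt(22)/242

With E = v^2 + 1, F = u*v, G = u^2 + 1, L = 0, M = 1/sqrt(u^2 + v^2 + 1), N = 0, assemble
  H = (EN − 2FM + GL) / (2(EG − F²)) = -u*v/(u^2 + v^2 + 1)^(3/2).
At (u, v) = (3/2, 3/2): H = -9*sqrt(22)/242.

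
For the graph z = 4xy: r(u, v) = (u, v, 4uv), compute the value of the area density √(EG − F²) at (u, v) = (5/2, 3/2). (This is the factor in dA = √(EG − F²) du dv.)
√(EG − F²)|_{(5/2, 3/2)} = sqrt(137)

E = 16*v^2 + 1, F = 16*u*v, G = 16*u^2 + 1, so EG − F² = 16*u^2 + 16*v^2 + 1. Taking the positive square root: √(EG − F²) = sqrt(16*u^2 + 16*v^2 + 1). At (u, v) = (5/2, 3/2): sqrt(137).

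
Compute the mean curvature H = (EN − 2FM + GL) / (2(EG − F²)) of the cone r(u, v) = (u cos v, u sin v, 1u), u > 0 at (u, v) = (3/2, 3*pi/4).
H = sqrt(2)/6

With E = 2, F = 0, G = u^2, L = 0, M = 0, N = sqrt(2)*u^2/(2*Abs(u)), assemble
  H = (EN − 2FM + GL) / (2(EG − F²)) = sqrt(2)/(4*Abs(u)).
At (u, v) = (3/2, 3*pi/4): H = sqrt(2)/6.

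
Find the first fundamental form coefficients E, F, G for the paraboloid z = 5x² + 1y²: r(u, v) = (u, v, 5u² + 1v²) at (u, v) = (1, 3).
E = 101;  F = 60;  G = 37

Partials: r_u = (1, 0, 10*u), r_v = (0, 1, 2*v). As functions of (u, v):
  E = r_u · r_u = 100*u^2 + 1,
  F = r_u · r_v = 20*u*v,
  G = r_v · r_v = 4*v^2 + 1.
Evaluating at (u, v) = (1, 3): E = 101, F = 60, G = 37.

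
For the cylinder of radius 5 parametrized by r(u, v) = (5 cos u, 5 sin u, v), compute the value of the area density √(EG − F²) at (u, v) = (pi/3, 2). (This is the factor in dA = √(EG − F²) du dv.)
√(EG − F²)|_{(pi/3, 2)} = 5

E = 25, F = 0, G = 1, so EG − F² = 25. Taking the positive square root: √(EG − F²) = 5. At (u, v) = (pi/3, 2): 5.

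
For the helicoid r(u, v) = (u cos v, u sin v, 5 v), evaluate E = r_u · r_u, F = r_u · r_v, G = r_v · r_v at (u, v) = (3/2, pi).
E = 1;  F = 0;  G = 109/4

Partials: r_u = (cos(v), sin(v), 0), r_v = (-u*sin(v), u*cos(v), 5). As functions of (u, v):
  E = r_u · r_u = 1,
  F = r_u · r_v = 0,
  G = r_v · r_v = u^2 + 25.
Evaluating at (u, v) = (3/2, pi): E = 1, F = 0, G = 109/4.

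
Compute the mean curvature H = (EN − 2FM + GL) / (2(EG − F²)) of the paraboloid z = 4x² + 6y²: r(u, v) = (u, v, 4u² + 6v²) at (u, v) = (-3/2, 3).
H = 6058*sqrt(1441)/2076481

With E = 64*u^2 + 1, F = 96*u*v, G = 144*v^2 + 1, L = 8/sqrt(64*u^2 + 144*v^2 + 1), M = 0, N = 12/sqrt(64*u^2 + 144*v^2 + 1), assemble
  H = (EN − 2FM + GL) / (2(EG − F²)) = 2*(192*u^2 + 288*v^2 + 5)/(64*u^2 + 144*v^2 + 1)^(3/2).
At (u, v) = (-3/2, 3): H = 6058*sqrt(1441)/2076481.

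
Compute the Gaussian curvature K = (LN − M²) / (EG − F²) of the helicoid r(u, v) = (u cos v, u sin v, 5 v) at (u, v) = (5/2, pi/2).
K = -16/625

Coefficients of the first fundamental form: E = 1, F = 0, G = u^2 + 25.
Coefficients of the second fundamental form: L = 0, M = -5/sqrt(u^2 + 25), N = 0.
Assemble K = (LN − M²)/(EG − F²) = -25/(u^2 + 25)^2. At (u, v) = (5/2, pi/2): K = -16/625.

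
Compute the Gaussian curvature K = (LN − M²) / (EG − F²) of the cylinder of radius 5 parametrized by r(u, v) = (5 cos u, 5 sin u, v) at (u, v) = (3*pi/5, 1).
K = 0

Coefficients of the first fundamental form: E = 25, F = 0, G = 1.
Coefficients of the second fundamental form: L = -5, M = 0, N = 0.
Assemble K = (LN − M²)/(EG − F²) = 0. At (u, v) = (3*pi/5, 1): K = 0.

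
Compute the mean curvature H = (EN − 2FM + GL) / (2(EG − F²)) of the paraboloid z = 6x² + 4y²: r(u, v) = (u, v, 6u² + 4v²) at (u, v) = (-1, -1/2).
H = 682*sqrt(161)/25921

With E = 144*u^2 + 1, F = 96*u*v, G = 64*v^2 + 1, L = 12/sqrt(144*u^2 + 64*v^2 + 1), M = 0, N = 8/sqrt(144*u^2 + 64*v^2 + 1), assemble
  H = (EN − 2FM + GL) / (2(EG − F²)) = 2*(288*u^2 + 192*v^2 + 5)/(144*u^2 + 64*v^2 + 1)^(3/2).
At (u, v) = (-1, -1/2): H = 682*sqrt(161)/25921.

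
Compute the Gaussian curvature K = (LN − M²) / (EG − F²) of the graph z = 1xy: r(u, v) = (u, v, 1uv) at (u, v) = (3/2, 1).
K = -16/289

Coefficients of the first fundamental form: E = v^2 + 1, F = u*v, G = u^2 + 1.
Coefficients of the second fundamental form: L = 0, M = 1/sqrt(u^2 + v^2 + 1), N = 0.
Assemble K = (LN − M²)/(EG − F²) = 1/((u^2*v^2 - (u^2 + 1)*(v^2 + 1))*(u^2 + v^2 + 1)). At (u, v) = (3/2, 1): K = -16/289.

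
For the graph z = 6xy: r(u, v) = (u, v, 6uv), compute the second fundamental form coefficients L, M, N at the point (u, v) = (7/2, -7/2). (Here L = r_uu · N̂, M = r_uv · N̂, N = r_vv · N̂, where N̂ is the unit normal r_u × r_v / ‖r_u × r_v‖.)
L = 0;  M = 6*sqrt(883)/883;  N = 0

Compute the unit normal N̂(u, v) = (-6*v/sqrt(36*u^2 + 36*v^2 + 1), -6*u/sqrt(36*u^2 + 36*v^2 + 1), 1/sqrt(36*u^2 + 36*v^2 + 1)), and the second partials r_uu, r_uv, r_vv. Take dot products:
  L(u, v) = r_uu · N̂ = 0,
  M(u, v) = r_uv · N̂ = 6/sqrt(36*u^2 + 36*v^2 + 1),
  N(u, v) = r_vv · N̂ = 0.
Evaluating at (u, v) = (7/2, -7/2):
  L = 0, M = 6*sqrt(883)/883, N = 0.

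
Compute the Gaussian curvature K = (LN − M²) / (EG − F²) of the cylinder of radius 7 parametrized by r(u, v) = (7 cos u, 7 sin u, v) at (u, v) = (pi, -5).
K = 0

Coefficients of the first fundamental form: E = 49, F = 0, G = 1.
Coefficients of the second fundamental form: L = -7, M = 0, N = 0.
Assemble K = (LN − M²)/(EG − F²) = 0. At (u, v) = (pi, -5): K = 0.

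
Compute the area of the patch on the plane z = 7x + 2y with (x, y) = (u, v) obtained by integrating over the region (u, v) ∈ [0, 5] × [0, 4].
Area = 60*sqrt(6)

Area = ∫∫ √(EG − F²) du dv with √(EG − F²) = 3*sqrt(6). Integrating over [0, 5] × [0, 4] gives 60*sqrt(6).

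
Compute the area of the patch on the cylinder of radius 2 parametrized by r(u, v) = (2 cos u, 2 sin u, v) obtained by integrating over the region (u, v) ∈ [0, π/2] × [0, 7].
Area = 7*pi

Area = ∫∫ √(EG − F²) du dv with √(EG − F²) = 2. Integrating over [0, π/2] × [0, 7] gives 7*pi.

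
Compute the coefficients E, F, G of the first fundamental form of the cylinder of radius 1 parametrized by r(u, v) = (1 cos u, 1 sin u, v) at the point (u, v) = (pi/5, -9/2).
E = 1;  F = 0;  G = 1

Partials: r_u = (-sin(u), cos(u), 0), r_v = (0, 0, 1). As functions of (u, v):
  E = r_u · r_u = 1,
  F = r_u · r_v = 0,
  G = r_v · r_v = 1.
Evaluating at (u, v) = (pi/5, -9/2): E = 1, F = 0, G = 1.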